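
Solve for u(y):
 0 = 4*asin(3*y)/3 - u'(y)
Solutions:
 u(y) = C1 + 4*y*asin(3*y)/3 + 4*sqrt(1 - 9*y^2)/9


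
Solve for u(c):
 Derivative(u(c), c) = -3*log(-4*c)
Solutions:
 u(c) = C1 - 3*c*log(-c) + 3*c*(1 - 2*log(2))


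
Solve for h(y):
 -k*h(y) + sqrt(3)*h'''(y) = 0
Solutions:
 h(y) = C1*exp(3^(5/6)*k^(1/3)*y/3) + C2*exp(k^(1/3)*y*(-3^(5/6) + 3*3^(1/3)*I)/6) + C3*exp(-k^(1/3)*y*(3^(5/6) + 3*3^(1/3)*I)/6)


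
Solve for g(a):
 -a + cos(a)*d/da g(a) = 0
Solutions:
 g(a) = C1 + Integral(a/cos(a), a)


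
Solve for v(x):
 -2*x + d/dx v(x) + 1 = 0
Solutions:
 v(x) = C1 + x^2 - x


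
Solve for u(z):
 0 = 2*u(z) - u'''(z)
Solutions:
 u(z) = C3*exp(2^(1/3)*z) + (C1*sin(2^(1/3)*sqrt(3)*z/2) + C2*cos(2^(1/3)*sqrt(3)*z/2))*exp(-2^(1/3)*z/2)


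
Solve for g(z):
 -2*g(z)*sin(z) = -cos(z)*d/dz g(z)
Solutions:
 g(z) = C1/cos(z)^2


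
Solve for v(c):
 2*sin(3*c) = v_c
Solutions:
 v(c) = C1 - 2*cos(3*c)/3


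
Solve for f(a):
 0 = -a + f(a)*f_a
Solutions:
 f(a) = -sqrt(C1 + a^2)
 f(a) = sqrt(C1 + a^2)


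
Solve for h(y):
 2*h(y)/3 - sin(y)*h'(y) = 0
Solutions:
 h(y) = C1*(cos(y) - 1)^(1/3)/(cos(y) + 1)^(1/3)


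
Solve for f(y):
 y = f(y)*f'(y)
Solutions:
 f(y) = -sqrt(C1 + y^2)
 f(y) = sqrt(C1 + y^2)


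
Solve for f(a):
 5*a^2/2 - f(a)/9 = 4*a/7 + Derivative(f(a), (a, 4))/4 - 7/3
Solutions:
 f(a) = 45*a^2/2 - 36*a/7 + (C1*sin(sqrt(3)*a/3) + C2*cos(sqrt(3)*a/3))*exp(-sqrt(3)*a/3) + (C3*sin(sqrt(3)*a/3) + C4*cos(sqrt(3)*a/3))*exp(sqrt(3)*a/3) + 21


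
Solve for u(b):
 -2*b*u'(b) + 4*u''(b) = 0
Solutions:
 u(b) = C1 + C2*erfi(b/2)


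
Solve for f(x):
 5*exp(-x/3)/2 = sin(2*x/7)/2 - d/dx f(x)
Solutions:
 f(x) = C1 - 7*cos(2*x/7)/4 + 15*exp(-x/3)/2


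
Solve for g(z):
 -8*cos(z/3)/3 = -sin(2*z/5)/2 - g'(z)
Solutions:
 g(z) = C1 + 8*sin(z/3) + 5*cos(2*z/5)/4


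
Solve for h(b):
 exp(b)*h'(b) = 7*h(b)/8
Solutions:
 h(b) = C1*exp(-7*exp(-b)/8)


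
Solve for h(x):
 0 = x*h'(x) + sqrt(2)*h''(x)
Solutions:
 h(x) = C1 + C2*erf(2^(1/4)*x/2)


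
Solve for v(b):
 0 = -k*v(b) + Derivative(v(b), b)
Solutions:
 v(b) = C1*exp(b*k)


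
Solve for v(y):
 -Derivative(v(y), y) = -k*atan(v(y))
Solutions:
 Integral(1/atan(_y), (_y, v(y))) = C1 + k*y


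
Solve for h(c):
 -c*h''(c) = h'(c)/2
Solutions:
 h(c) = C1 + C2*sqrt(c)


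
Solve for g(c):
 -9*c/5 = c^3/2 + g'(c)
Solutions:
 g(c) = C1 - c^4/8 - 9*c^2/10


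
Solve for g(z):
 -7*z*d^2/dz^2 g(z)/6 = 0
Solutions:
 g(z) = C1 + C2*z


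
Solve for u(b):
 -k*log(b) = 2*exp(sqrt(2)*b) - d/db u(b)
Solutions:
 u(b) = C1 + b*k*log(b) - b*k + sqrt(2)*exp(sqrt(2)*b)


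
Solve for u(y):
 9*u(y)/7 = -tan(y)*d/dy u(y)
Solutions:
 u(y) = C1/sin(y)^(9/7)


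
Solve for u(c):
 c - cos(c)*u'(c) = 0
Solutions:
 u(c) = C1 + Integral(c/cos(c), c)


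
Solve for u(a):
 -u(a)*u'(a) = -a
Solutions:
 u(a) = -sqrt(C1 + a^2)
 u(a) = sqrt(C1 + a^2)


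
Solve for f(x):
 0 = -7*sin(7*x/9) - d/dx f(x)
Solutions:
 f(x) = C1 + 9*cos(7*x/9)


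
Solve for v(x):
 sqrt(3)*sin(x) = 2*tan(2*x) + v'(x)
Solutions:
 v(x) = C1 + log(cos(2*x)) - sqrt(3)*cos(x)


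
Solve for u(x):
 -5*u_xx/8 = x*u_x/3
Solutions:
 u(x) = C1 + C2*erf(2*sqrt(15)*x/15)


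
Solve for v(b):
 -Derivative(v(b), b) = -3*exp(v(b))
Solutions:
 v(b) = log(-1/(C1 + 3*b))


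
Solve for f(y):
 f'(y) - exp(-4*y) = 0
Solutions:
 f(y) = C1 - exp(-4*y)/4


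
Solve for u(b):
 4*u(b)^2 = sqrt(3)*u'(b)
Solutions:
 u(b) = -3/(C1 + 4*sqrt(3)*b)


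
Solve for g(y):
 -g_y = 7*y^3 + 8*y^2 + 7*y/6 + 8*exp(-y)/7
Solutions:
 g(y) = C1 - 7*y^4/4 - 8*y^3/3 - 7*y^2/12 + 8*exp(-y)/7


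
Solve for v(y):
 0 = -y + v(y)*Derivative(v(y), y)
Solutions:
 v(y) = -sqrt(C1 + y^2)
 v(y) = sqrt(C1 + y^2)


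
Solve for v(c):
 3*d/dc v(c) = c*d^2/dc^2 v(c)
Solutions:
 v(c) = C1 + C2*c^4


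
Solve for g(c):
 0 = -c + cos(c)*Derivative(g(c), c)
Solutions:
 g(c) = C1 + Integral(c/cos(c), c)


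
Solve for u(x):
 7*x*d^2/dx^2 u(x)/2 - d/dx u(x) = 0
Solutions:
 u(x) = C1 + C2*x^(9/7)


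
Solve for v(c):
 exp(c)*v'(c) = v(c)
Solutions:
 v(c) = C1*exp(-exp(-c))


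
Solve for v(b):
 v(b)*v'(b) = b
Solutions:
 v(b) = -sqrt(C1 + b^2)
 v(b) = sqrt(C1 + b^2)


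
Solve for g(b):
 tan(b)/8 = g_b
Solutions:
 g(b) = C1 - log(cos(b))/8


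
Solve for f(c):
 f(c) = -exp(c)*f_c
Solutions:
 f(c) = C1*exp(exp(-c))


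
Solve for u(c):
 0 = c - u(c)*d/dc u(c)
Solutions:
 u(c) = -sqrt(C1 + c^2)
 u(c) = sqrt(C1 + c^2)


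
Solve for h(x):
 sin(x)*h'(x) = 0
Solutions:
 h(x) = C1


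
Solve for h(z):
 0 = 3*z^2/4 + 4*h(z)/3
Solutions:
 h(z) = -9*z^2/16


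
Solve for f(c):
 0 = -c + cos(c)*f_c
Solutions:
 f(c) = C1 + Integral(c/cos(c), c)


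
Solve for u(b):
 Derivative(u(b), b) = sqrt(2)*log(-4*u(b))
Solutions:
 -sqrt(2)*Integral(1/(log(-_y) + 2*log(2)), (_y, u(b)))/2 = C1 - b


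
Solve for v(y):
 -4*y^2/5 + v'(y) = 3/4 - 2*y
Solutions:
 v(y) = C1 + 4*y^3/15 - y^2 + 3*y/4


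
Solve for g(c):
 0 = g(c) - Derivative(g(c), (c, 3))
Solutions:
 g(c) = C3*exp(c) + (C1*sin(sqrt(3)*c/2) + C2*cos(sqrt(3)*c/2))*exp(-c/2)


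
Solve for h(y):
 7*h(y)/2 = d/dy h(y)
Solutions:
 h(y) = C1*exp(7*y/2)


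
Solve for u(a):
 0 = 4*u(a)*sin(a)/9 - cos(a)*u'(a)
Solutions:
 u(a) = C1/cos(a)^(4/9)


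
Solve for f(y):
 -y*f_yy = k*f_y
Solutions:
 f(y) = C1 + y^(1 - re(k))*(C2*sin(log(y)*Abs(im(k))) + C3*cos(log(y)*im(k)))


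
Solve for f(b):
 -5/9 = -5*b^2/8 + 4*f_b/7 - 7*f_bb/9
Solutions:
 f(b) = C1 + C2*exp(36*b/49) + 35*b^3/96 + 1715*b^2/1152 + 63875*b/20736


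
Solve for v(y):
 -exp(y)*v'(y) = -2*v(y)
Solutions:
 v(y) = C1*exp(-2*exp(-y))


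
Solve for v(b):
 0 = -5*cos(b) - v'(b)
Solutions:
 v(b) = C1 - 5*sin(b)


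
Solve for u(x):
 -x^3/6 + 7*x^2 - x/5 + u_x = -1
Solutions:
 u(x) = C1 + x^4/24 - 7*x^3/3 + x^2/10 - x


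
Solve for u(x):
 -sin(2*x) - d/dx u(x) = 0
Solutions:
 u(x) = C1 + cos(2*x)/2


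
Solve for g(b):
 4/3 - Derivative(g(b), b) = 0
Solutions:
 g(b) = C1 + 4*b/3


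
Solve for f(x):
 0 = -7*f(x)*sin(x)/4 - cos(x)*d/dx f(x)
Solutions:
 f(x) = C1*cos(x)^(7/4)


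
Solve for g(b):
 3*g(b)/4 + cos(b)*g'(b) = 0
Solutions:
 g(b) = C1*(sin(b) - 1)^(3/8)/(sin(b) + 1)^(3/8)


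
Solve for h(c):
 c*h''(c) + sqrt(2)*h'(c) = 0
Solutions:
 h(c) = C1 + C2*c^(1 - sqrt(2))


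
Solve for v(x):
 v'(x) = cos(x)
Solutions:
 v(x) = C1 + sin(x)


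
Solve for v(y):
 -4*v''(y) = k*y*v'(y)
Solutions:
 v(y) = Piecewise((-sqrt(2)*sqrt(pi)*C1*erf(sqrt(2)*sqrt(k)*y/4)/sqrt(k) - C2, (k > 0) | (k < 0)), (-C1*y - C2, True))


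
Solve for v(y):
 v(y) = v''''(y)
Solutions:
 v(y) = C1*exp(-y) + C2*exp(y) + C3*sin(y) + C4*cos(y)


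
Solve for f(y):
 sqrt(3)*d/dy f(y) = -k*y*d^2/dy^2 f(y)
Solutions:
 f(y) = C1 + y^(((re(k) - sqrt(3))*re(k) + im(k)^2)/(re(k)^2 + im(k)^2))*(C2*sin(sqrt(3)*log(y)*Abs(im(k))/(re(k)^2 + im(k)^2)) + C3*cos(sqrt(3)*log(y)*im(k)/(re(k)^2 + im(k)^2)))


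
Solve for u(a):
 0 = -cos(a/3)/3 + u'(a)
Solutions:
 u(a) = C1 + sin(a/3)


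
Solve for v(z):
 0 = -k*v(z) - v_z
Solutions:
 v(z) = C1*exp(-k*z)


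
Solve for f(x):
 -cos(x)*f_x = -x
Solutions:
 f(x) = C1 + Integral(x/cos(x), x)


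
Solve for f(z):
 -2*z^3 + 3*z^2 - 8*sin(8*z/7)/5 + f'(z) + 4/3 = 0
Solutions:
 f(z) = C1 + z^4/2 - z^3 - 4*z/3 - 7*cos(8*z/7)/5


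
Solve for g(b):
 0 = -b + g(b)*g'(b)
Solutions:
 g(b) = -sqrt(C1 + b^2)
 g(b) = sqrt(C1 + b^2)


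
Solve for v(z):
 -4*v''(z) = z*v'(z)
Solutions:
 v(z) = C1 + C2*erf(sqrt(2)*z/4)


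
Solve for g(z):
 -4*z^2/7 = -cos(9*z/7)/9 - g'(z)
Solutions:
 g(z) = C1 + 4*z^3/21 - 7*sin(9*z/7)/81


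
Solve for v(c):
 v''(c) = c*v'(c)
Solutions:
 v(c) = C1 + C2*erfi(sqrt(2)*c/2)


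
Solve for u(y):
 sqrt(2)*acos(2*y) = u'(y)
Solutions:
 u(y) = C1 + sqrt(2)*(y*acos(2*y) - sqrt(1 - 4*y^2)/2)


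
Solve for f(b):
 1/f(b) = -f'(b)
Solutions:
 f(b) = -sqrt(C1 - 2*b)
 f(b) = sqrt(C1 - 2*b)


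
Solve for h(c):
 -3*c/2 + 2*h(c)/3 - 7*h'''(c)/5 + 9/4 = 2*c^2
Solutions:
 h(c) = C3*exp(10^(1/3)*21^(2/3)*c/21) + 3*c^2 + 9*c/4 + (C1*sin(10^(1/3)*3^(1/6)*7^(2/3)*c/14) + C2*cos(10^(1/3)*3^(1/6)*7^(2/3)*c/14))*exp(-10^(1/3)*21^(2/3)*c/42) - 27/8


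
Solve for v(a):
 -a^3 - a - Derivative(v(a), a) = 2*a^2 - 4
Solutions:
 v(a) = C1 - a^4/4 - 2*a^3/3 - a^2/2 + 4*a


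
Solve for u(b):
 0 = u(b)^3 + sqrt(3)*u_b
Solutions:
 u(b) = -sqrt(6)*sqrt(-1/(C1 - sqrt(3)*b))/2
 u(b) = sqrt(6)*sqrt(-1/(C1 - sqrt(3)*b))/2


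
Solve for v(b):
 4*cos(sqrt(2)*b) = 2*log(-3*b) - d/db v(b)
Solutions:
 v(b) = C1 + 2*b*log(-b) - 2*b + 2*b*log(3) - 2*sqrt(2)*sin(sqrt(2)*b)


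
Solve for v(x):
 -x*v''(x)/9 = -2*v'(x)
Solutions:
 v(x) = C1 + C2*x^19


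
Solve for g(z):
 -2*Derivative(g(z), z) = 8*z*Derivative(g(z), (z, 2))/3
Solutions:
 g(z) = C1 + C2*z^(1/4)


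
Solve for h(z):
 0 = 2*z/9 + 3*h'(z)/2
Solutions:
 h(z) = C1 - 2*z^2/27


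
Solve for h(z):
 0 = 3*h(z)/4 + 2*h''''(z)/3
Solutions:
 h(z) = (C1*sin(2^(3/4)*sqrt(3)*z/4) + C2*cos(2^(3/4)*sqrt(3)*z/4))*exp(-2^(3/4)*sqrt(3)*z/4) + (C3*sin(2^(3/4)*sqrt(3)*z/4) + C4*cos(2^(3/4)*sqrt(3)*z/4))*exp(2^(3/4)*sqrt(3)*z/4)


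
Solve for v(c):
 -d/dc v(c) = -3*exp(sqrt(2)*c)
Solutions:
 v(c) = C1 + 3*sqrt(2)*exp(sqrt(2)*c)/2


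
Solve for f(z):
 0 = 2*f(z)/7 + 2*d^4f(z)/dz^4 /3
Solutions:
 f(z) = (C1*sin(sqrt(2)*3^(1/4)*7^(3/4)*z/14) + C2*cos(sqrt(2)*3^(1/4)*7^(3/4)*z/14))*exp(-sqrt(2)*3^(1/4)*7^(3/4)*z/14) + (C3*sin(sqrt(2)*3^(1/4)*7^(3/4)*z/14) + C4*cos(sqrt(2)*3^(1/4)*7^(3/4)*z/14))*exp(sqrt(2)*3^(1/4)*7^(3/4)*z/14)


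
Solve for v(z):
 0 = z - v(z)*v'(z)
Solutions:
 v(z) = -sqrt(C1 + z^2)
 v(z) = sqrt(C1 + z^2)


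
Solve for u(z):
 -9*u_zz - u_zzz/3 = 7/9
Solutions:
 u(z) = C1 + C2*z + C3*exp(-27*z) - 7*z^2/162


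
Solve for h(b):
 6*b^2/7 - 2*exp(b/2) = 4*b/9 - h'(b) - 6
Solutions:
 h(b) = C1 - 2*b^3/7 + 2*b^2/9 - 6*b + 4*exp(b/2)


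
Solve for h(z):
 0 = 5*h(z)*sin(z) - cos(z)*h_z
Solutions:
 h(z) = C1/cos(z)^5


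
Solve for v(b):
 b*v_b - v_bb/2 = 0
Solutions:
 v(b) = C1 + C2*erfi(b)


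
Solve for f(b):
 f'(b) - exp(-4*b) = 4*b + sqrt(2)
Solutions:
 f(b) = C1 + 2*b^2 + sqrt(2)*b - exp(-4*b)/4


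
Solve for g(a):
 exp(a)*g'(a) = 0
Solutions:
 g(a) = C1


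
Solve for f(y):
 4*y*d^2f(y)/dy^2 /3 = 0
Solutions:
 f(y) = C1 + C2*y


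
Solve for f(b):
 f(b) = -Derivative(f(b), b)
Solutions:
 f(b) = C1*exp(-b)


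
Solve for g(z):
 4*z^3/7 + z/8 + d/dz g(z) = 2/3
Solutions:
 g(z) = C1 - z^4/7 - z^2/16 + 2*z/3


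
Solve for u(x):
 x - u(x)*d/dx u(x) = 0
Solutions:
 u(x) = -sqrt(C1 + x^2)
 u(x) = sqrt(C1 + x^2)


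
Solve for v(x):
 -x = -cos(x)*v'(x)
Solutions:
 v(x) = C1 + Integral(x/cos(x), x)


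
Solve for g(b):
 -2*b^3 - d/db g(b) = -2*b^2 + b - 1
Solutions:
 g(b) = C1 - b^4/2 + 2*b^3/3 - b^2/2 + b


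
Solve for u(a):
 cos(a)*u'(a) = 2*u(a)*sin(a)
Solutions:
 u(a) = C1/cos(a)^2


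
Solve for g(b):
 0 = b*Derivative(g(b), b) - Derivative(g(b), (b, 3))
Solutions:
 g(b) = C1 + Integral(C2*airyai(b) + C3*airybi(b), b)


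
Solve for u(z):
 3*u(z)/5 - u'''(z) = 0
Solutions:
 u(z) = C3*exp(3^(1/3)*5^(2/3)*z/5) + (C1*sin(3^(5/6)*5^(2/3)*z/10) + C2*cos(3^(5/6)*5^(2/3)*z/10))*exp(-3^(1/3)*5^(2/3)*z/10)


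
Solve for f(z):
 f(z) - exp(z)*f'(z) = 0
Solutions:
 f(z) = C1*exp(-exp(-z))


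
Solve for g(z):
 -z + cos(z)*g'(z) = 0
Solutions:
 g(z) = C1 + Integral(z/cos(z), z)


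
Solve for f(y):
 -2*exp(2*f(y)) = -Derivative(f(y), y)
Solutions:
 f(y) = log(-sqrt(-1/(C1 + 2*y))) - log(2)/2
 f(y) = log(-1/(C1 + 2*y))/2 - log(2)/2


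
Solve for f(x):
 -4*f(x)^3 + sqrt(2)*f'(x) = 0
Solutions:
 f(x) = -sqrt(2)*sqrt(-1/(C1 + 2*sqrt(2)*x))/2
 f(x) = sqrt(2)*sqrt(-1/(C1 + 2*sqrt(2)*x))/2


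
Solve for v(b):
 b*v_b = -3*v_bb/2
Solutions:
 v(b) = C1 + C2*erf(sqrt(3)*b/3)


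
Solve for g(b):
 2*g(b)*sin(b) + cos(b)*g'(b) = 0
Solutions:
 g(b) = C1*cos(b)^2


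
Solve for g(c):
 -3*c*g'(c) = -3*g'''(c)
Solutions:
 g(c) = C1 + Integral(C2*airyai(c) + C3*airybi(c), c)


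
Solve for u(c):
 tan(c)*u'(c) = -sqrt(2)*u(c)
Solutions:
 u(c) = C1/sin(c)^(sqrt(2))


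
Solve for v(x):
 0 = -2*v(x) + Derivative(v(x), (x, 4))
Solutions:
 v(x) = C1*exp(-2^(1/4)*x) + C2*exp(2^(1/4)*x) + C3*sin(2^(1/4)*x) + C4*cos(2^(1/4)*x)


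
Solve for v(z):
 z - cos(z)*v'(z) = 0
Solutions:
 v(z) = C1 + Integral(z/cos(z), z)


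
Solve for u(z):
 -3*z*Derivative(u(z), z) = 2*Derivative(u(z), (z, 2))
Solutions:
 u(z) = C1 + C2*erf(sqrt(3)*z/2)


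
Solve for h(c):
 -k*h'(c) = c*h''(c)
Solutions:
 h(c) = C1 + c^(1 - re(k))*(C2*sin(log(c)*Abs(im(k))) + C3*cos(log(c)*im(k)))


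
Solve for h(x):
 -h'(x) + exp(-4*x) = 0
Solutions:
 h(x) = C1 - exp(-4*x)/4


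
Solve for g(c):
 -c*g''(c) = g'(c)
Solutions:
 g(c) = C1 + C2*log(c)


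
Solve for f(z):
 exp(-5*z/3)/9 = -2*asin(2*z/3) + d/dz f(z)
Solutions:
 f(z) = C1 + 2*z*asin(2*z/3) + sqrt(9 - 4*z^2) - exp(-5*z/3)/15


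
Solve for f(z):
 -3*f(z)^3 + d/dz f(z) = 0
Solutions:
 f(z) = -sqrt(2)*sqrt(-1/(C1 + 3*z))/2
 f(z) = sqrt(2)*sqrt(-1/(C1 + 3*z))/2


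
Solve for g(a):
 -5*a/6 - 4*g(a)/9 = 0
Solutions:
 g(a) = -15*a/8


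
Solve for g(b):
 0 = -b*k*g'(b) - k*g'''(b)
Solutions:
 g(b) = C1 + Integral(C2*airyai(-b) + C3*airybi(-b), b)


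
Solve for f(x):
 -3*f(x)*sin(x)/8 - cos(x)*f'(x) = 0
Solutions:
 f(x) = C1*cos(x)^(3/8)


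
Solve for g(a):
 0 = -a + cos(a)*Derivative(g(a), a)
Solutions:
 g(a) = C1 + Integral(a/cos(a), a)


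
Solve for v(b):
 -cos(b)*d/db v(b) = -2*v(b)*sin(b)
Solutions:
 v(b) = C1/cos(b)^2


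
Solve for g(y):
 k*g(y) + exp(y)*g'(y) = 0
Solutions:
 g(y) = C1*exp(k*exp(-y))


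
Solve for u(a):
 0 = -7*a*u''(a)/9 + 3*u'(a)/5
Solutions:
 u(a) = C1 + C2*a^(62/35)


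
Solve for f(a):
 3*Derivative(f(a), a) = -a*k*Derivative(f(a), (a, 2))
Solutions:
 f(a) = C1 + a^(((re(k) - 3)*re(k) + im(k)^2)/(re(k)^2 + im(k)^2))*(C2*sin(3*log(a)*Abs(im(k))/(re(k)^2 + im(k)^2)) + C3*cos(3*log(a)*im(k)/(re(k)^2 + im(k)^2)))


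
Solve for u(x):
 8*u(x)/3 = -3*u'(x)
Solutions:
 u(x) = C1*exp(-8*x/9)


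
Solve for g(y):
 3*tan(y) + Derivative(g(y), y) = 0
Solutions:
 g(y) = C1 + 3*log(cos(y))


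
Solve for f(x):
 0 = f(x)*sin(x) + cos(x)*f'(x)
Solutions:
 f(x) = C1*cos(x)


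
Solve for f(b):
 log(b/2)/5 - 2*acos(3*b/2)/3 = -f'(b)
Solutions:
 f(b) = C1 - b*log(b)/5 + 2*b*acos(3*b/2)/3 + b*log(2)/5 + b/5 - 2*sqrt(4 - 9*b^2)/9


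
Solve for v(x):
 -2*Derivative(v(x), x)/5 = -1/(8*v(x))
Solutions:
 v(x) = -sqrt(C1 + 10*x)/4
 v(x) = sqrt(C1 + 10*x)/4


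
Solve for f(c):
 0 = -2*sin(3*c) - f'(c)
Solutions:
 f(c) = C1 + 2*cos(3*c)/3


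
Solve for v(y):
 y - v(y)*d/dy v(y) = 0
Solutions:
 v(y) = -sqrt(C1 + y^2)
 v(y) = sqrt(C1 + y^2)


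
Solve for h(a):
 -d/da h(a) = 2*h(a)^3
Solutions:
 h(a) = -sqrt(2)*sqrt(-1/(C1 - 2*a))/2
 h(a) = sqrt(2)*sqrt(-1/(C1 - 2*a))/2


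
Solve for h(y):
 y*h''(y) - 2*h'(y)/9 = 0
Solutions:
 h(y) = C1 + C2*y^(11/9)


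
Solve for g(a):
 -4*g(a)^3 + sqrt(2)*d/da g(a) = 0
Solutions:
 g(a) = -sqrt(2)*sqrt(-1/(C1 + 2*sqrt(2)*a))/2
 g(a) = sqrt(2)*sqrt(-1/(C1 + 2*sqrt(2)*a))/2


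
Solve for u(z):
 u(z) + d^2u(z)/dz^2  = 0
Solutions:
 u(z) = C1*sin(z) + C2*cos(z)


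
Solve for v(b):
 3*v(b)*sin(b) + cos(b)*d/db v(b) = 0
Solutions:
 v(b) = C1*cos(b)^3


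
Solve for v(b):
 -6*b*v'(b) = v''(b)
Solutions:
 v(b) = C1 + C2*erf(sqrt(3)*b)


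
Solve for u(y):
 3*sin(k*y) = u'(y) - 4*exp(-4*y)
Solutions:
 u(y) = C1 - exp(-4*y) - 3*cos(k*y)/k


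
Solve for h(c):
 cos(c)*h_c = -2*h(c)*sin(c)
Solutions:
 h(c) = C1*cos(c)^2


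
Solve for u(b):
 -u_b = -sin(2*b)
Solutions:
 u(b) = C1 - cos(2*b)/2


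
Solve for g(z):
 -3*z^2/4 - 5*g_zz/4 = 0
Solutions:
 g(z) = C1 + C2*z - z^4/20


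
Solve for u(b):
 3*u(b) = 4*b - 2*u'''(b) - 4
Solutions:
 u(b) = C3*exp(-2^(2/3)*3^(1/3)*b/2) + 4*b/3 + (C1*sin(2^(2/3)*3^(5/6)*b/4) + C2*cos(2^(2/3)*3^(5/6)*b/4))*exp(2^(2/3)*3^(1/3)*b/4) - 4/3


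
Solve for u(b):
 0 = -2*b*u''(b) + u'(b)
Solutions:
 u(b) = C1 + C2*b^(3/2)


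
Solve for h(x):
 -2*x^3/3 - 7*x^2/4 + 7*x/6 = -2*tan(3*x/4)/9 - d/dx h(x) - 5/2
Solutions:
 h(x) = C1 + x^4/6 + 7*x^3/12 - 7*x^2/12 - 5*x/2 + 8*log(cos(3*x/4))/27


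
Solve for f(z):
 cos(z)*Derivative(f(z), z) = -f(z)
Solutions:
 f(z) = C1*sqrt(sin(z) - 1)/sqrt(sin(z) + 1)


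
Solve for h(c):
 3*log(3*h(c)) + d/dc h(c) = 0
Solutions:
 Integral(1/(log(_y) + log(3)), (_y, h(c)))/3 = C1 - c


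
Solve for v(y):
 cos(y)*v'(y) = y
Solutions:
 v(y) = C1 + Integral(y/cos(y), y)


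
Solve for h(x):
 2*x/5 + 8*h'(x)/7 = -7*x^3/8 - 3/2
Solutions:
 h(x) = C1 - 49*x^4/256 - 7*x^2/40 - 21*x/16


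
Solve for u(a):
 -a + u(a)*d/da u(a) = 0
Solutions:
 u(a) = -sqrt(C1 + a^2)
 u(a) = sqrt(C1 + a^2)


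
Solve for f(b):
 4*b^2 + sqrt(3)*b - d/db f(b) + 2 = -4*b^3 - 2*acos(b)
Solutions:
 f(b) = C1 + b^4 + 4*b^3/3 + sqrt(3)*b^2/2 + 2*b*acos(b) + 2*b - 2*sqrt(1 - b^2)


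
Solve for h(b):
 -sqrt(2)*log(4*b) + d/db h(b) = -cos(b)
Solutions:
 h(b) = C1 + sqrt(2)*b*(log(b) - 1) + 2*sqrt(2)*b*log(2) - sin(b)


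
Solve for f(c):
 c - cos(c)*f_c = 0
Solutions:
 f(c) = C1 + Integral(c/cos(c), c)


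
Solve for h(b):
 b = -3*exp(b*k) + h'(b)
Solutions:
 h(b) = C1 + b^2/2 + 3*exp(b*k)/k


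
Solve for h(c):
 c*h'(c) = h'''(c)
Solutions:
 h(c) = C1 + Integral(C2*airyai(c) + C3*airybi(c), c)


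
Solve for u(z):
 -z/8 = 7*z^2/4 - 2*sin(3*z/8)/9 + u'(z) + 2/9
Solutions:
 u(z) = C1 - 7*z^3/12 - z^2/16 - 2*z/9 - 16*cos(3*z/8)/27


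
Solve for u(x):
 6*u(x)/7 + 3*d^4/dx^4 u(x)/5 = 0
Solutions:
 u(x) = (C1*sin(14^(3/4)*5^(1/4)*x/14) + C2*cos(14^(3/4)*5^(1/4)*x/14))*exp(-14^(3/4)*5^(1/4)*x/14) + (C3*sin(14^(3/4)*5^(1/4)*x/14) + C4*cos(14^(3/4)*5^(1/4)*x/14))*exp(14^(3/4)*5^(1/4)*x/14)


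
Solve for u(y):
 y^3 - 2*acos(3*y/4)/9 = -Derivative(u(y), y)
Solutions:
 u(y) = C1 - y^4/4 + 2*y*acos(3*y/4)/9 - 2*sqrt(16 - 9*y^2)/27


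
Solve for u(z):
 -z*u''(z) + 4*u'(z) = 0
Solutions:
 u(z) = C1 + C2*z^5


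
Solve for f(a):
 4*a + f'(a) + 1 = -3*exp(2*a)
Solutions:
 f(a) = C1 - 2*a^2 - a - 3*exp(2*a)/2


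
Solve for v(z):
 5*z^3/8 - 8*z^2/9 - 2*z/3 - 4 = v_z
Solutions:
 v(z) = C1 + 5*z^4/32 - 8*z^3/27 - z^2/3 - 4*z


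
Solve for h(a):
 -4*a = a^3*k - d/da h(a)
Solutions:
 h(a) = C1 + a^4*k/4 + 2*a^2


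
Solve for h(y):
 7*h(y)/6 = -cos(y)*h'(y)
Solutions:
 h(y) = C1*(sin(y) - 1)^(7/12)/(sin(y) + 1)^(7/12)


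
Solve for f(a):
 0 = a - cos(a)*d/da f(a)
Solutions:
 f(a) = C1 + Integral(a/cos(a), a)


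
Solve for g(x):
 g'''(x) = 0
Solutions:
 g(x) = C1 + C2*x + C3*x^2


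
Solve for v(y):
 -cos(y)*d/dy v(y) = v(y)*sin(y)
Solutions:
 v(y) = C1*cos(y)


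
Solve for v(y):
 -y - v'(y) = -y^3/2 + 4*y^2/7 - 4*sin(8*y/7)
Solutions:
 v(y) = C1 + y^4/8 - 4*y^3/21 - y^2/2 - 7*cos(8*y/7)/2


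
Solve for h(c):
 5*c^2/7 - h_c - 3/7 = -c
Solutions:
 h(c) = C1 + 5*c^3/21 + c^2/2 - 3*c/7


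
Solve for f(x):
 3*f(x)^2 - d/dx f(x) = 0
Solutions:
 f(x) = -1/(C1 + 3*x)


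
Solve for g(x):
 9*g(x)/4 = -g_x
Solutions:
 g(x) = C1*exp(-9*x/4)


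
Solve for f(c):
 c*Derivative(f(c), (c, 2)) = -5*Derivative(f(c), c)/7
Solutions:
 f(c) = C1 + C2*c^(2/7)


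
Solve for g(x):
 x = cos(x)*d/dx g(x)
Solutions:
 g(x) = C1 + Integral(x/cos(x), x)


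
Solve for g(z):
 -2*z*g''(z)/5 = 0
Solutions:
 g(z) = C1 + C2*z


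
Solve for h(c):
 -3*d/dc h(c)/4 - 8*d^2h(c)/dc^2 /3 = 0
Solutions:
 h(c) = C1 + C2*exp(-9*c/32)


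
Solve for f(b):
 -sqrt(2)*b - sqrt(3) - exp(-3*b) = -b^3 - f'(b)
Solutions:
 f(b) = C1 - b^4/4 + sqrt(2)*b^2/2 + sqrt(3)*b - exp(-3*b)/3


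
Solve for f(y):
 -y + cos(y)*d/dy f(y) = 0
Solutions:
 f(y) = C1 + Integral(y/cos(y), y)


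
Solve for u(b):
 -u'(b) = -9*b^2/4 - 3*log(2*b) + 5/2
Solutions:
 u(b) = C1 + 3*b^3/4 + 3*b*log(b) - 11*b/2 + 3*b*log(2)


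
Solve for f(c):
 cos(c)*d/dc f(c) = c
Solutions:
 f(c) = C1 + Integral(c/cos(c), c)


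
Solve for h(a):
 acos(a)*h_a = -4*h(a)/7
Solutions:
 h(a) = C1*exp(-4*Integral(1/acos(a), a)/7)


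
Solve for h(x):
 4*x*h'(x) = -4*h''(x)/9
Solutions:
 h(x) = C1 + C2*erf(3*sqrt(2)*x/2)


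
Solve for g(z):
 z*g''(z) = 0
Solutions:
 g(z) = C1 + C2*z


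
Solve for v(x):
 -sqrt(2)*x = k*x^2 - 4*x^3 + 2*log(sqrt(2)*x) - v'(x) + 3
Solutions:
 v(x) = C1 + k*x^3/3 - x^4 + sqrt(2)*x^2/2 + 2*x*log(x) + x*log(2) + x


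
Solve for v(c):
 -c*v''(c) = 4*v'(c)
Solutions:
 v(c) = C1 + C2/c^3


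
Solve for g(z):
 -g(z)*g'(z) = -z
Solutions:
 g(z) = -sqrt(C1 + z^2)
 g(z) = sqrt(C1 + z^2)


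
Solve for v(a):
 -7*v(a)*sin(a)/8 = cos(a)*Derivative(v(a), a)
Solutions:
 v(a) = C1*cos(a)^(7/8)


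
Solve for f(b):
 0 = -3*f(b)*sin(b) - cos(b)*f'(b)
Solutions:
 f(b) = C1*cos(b)^3


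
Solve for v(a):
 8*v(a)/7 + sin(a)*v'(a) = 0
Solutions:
 v(a) = C1*(cos(a) + 1)^(4/7)/(cos(a) - 1)^(4/7)


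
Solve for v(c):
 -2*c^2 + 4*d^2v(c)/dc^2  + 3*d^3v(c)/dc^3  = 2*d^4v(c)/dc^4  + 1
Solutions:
 v(c) = C1 + C2*c + C3*exp(c*(3 - sqrt(41))/4) + C4*exp(c*(3 + sqrt(41))/4) + c^4/24 - c^3/8 + 21*c^2/32


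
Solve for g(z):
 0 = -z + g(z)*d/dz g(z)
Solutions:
 g(z) = -sqrt(C1 + z^2)
 g(z) = sqrt(C1 + z^2)


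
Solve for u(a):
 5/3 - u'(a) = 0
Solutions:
 u(a) = C1 + 5*a/3


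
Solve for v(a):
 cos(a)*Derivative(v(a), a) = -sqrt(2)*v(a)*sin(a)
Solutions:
 v(a) = C1*cos(a)^(sqrt(2))


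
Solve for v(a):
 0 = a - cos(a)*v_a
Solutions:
 v(a) = C1 + Integral(a/cos(a), a)


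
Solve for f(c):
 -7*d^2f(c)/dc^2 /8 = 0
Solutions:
 f(c) = C1 + C2*c


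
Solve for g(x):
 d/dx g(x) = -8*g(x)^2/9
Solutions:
 g(x) = 9/(C1 + 8*x)


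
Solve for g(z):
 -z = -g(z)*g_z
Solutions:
 g(z) = -sqrt(C1 + z^2)
 g(z) = sqrt(C1 + z^2)


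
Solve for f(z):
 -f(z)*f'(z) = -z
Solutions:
 f(z) = -sqrt(C1 + z^2)
 f(z) = sqrt(C1 + z^2)


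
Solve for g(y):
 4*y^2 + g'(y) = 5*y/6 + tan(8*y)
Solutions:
 g(y) = C1 - 4*y^3/3 + 5*y^2/12 - log(cos(8*y))/8


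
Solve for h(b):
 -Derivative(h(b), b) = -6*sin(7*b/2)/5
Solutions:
 h(b) = C1 - 12*cos(7*b/2)/35


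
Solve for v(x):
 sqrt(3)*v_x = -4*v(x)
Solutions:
 v(x) = C1*exp(-4*sqrt(3)*x/3)


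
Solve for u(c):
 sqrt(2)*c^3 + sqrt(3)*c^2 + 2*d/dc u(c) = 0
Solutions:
 u(c) = C1 - sqrt(2)*c^4/8 - sqrt(3)*c^3/6


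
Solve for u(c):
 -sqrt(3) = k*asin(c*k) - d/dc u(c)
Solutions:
 u(c) = C1 + sqrt(3)*c + k*Piecewise((c*asin(c*k) + sqrt(-c^2*k^2 + 1)/k, Ne(k, 0)), (0, True))


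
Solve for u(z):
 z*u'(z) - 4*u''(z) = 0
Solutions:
 u(z) = C1 + C2*erfi(sqrt(2)*z/4)


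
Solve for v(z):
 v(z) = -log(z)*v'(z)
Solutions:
 v(z) = C1*exp(-li(z))


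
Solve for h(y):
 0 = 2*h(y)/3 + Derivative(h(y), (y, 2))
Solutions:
 h(y) = C1*sin(sqrt(6)*y/3) + C2*cos(sqrt(6)*y/3)


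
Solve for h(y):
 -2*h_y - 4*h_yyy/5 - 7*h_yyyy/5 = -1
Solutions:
 h(y) = C1 + C2*exp(y*(-8 + 16/(21*sqrt(101145) + 6679)^(1/3) + (21*sqrt(101145) + 6679)^(1/3))/42)*sin(sqrt(3)*y*(-(21*sqrt(101145) + 6679)^(1/3) + 16/(21*sqrt(101145) + 6679)^(1/3))/42) + C3*exp(y*(-8 + 16/(21*sqrt(101145) + 6679)^(1/3) + (21*sqrt(101145) + 6679)^(1/3))/42)*cos(sqrt(3)*y*(-(21*sqrt(101145) + 6679)^(1/3) + 16/(21*sqrt(101145) + 6679)^(1/3))/42) + C4*exp(-y*(16/(21*sqrt(101145) + 6679)^(1/3) + 4 + (21*sqrt(101145) + 6679)^(1/3))/21) + y/2


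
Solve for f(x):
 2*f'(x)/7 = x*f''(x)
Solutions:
 f(x) = C1 + C2*x^(9/7)


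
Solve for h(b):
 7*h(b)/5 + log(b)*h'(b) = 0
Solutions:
 h(b) = C1*exp(-7*li(b)/5)


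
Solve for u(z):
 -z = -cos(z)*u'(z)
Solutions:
 u(z) = C1 + Integral(z/cos(z), z)


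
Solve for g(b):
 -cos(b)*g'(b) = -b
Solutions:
 g(b) = C1 + Integral(b/cos(b), b)


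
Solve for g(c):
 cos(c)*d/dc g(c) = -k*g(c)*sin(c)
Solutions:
 g(c) = C1*exp(k*log(cos(c)))


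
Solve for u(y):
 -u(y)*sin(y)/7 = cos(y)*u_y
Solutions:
 u(y) = C1*cos(y)^(1/7)


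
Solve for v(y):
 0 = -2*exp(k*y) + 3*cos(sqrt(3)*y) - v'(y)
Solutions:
 v(y) = C1 + sqrt(3)*sin(sqrt(3)*y) - 2*exp(k*y)/k


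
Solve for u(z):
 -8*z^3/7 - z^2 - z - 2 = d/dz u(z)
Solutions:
 u(z) = C1 - 2*z^4/7 - z^3/3 - z^2/2 - 2*z


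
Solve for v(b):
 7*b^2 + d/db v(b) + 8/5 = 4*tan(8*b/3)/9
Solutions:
 v(b) = C1 - 7*b^3/3 - 8*b/5 - log(cos(8*b/3))/6


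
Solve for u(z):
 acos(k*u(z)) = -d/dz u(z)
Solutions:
 Integral(1/acos(_y*k), (_y, u(z))) = C1 - z


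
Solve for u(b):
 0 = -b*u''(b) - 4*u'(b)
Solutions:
 u(b) = C1 + C2/b^3


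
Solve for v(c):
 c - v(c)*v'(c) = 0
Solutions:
 v(c) = -sqrt(C1 + c^2)
 v(c) = sqrt(C1 + c^2)


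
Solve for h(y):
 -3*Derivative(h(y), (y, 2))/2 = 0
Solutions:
 h(y) = C1 + C2*y


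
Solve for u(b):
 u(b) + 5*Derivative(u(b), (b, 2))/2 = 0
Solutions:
 u(b) = C1*sin(sqrt(10)*b/5) + C2*cos(sqrt(10)*b/5)


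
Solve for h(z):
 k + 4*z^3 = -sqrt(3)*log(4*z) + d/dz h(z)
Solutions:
 h(z) = C1 + k*z + z^4 + sqrt(3)*z*log(z) - sqrt(3)*z + 2*sqrt(3)*z*log(2)


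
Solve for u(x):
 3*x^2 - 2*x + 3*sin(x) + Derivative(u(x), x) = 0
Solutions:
 u(x) = C1 - x^3 + x^2 + 3*cos(x)


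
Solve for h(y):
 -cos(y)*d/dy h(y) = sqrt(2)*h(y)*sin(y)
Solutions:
 h(y) = C1*cos(y)^(sqrt(2))


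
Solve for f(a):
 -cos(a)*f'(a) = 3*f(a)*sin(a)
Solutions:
 f(a) = C1*cos(a)^3


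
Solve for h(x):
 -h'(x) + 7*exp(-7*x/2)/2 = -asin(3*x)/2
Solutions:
 h(x) = C1 + x*asin(3*x)/2 + sqrt(1 - 9*x^2)/6 - exp(-7*x/2)


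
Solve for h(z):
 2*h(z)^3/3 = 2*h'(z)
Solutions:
 h(z) = -sqrt(6)*sqrt(-1/(C1 + z))/2
 h(z) = sqrt(6)*sqrt(-1/(C1 + z))/2


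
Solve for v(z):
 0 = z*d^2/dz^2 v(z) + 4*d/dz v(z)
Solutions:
 v(z) = C1 + C2/z^3


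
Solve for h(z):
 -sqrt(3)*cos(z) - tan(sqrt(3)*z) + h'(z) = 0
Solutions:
 h(z) = C1 - sqrt(3)*log(cos(sqrt(3)*z))/3 + sqrt(3)*sin(z)


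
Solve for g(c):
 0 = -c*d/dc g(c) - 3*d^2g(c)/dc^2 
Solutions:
 g(c) = C1 + C2*erf(sqrt(6)*c/6)


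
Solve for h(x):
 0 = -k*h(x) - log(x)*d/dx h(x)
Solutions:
 h(x) = C1*exp(-k*li(x))


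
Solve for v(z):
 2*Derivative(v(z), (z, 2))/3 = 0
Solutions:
 v(z) = C1 + C2*z


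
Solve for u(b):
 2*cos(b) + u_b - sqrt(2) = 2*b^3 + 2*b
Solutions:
 u(b) = C1 + b^4/2 + b^2 + sqrt(2)*b - 2*sin(b)


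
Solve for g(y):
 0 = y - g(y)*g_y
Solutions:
 g(y) = -sqrt(C1 + y^2)
 g(y) = sqrt(C1 + y^2)


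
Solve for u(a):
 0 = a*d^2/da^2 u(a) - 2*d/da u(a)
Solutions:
 u(a) = C1 + C2*a^3


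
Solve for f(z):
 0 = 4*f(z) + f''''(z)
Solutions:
 f(z) = (C1*sin(z) + C2*cos(z))*exp(-z) + (C3*sin(z) + C4*cos(z))*exp(z)


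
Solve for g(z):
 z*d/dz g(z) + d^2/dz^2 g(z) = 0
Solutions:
 g(z) = C1 + C2*erf(sqrt(2)*z/2)


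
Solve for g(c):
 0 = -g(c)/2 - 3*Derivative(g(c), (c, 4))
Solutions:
 g(c) = (C1*sin(2^(1/4)*3^(3/4)*c/6) + C2*cos(2^(1/4)*3^(3/4)*c/6))*exp(-2^(1/4)*3^(3/4)*c/6) + (C3*sin(2^(1/4)*3^(3/4)*c/6) + C4*cos(2^(1/4)*3^(3/4)*c/6))*exp(2^(1/4)*3^(3/4)*c/6)


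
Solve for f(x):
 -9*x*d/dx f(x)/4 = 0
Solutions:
 f(x) = C1


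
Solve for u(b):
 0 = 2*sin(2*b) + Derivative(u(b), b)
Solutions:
 u(b) = C1 + cos(2*b)


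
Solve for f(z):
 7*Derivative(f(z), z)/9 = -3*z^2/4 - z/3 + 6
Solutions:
 f(z) = C1 - 9*z^3/28 - 3*z^2/14 + 54*z/7


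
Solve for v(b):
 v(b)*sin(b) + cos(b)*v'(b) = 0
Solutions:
 v(b) = C1*cos(b)


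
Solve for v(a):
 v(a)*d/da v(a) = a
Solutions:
 v(a) = -sqrt(C1 + a^2)
 v(a) = sqrt(C1 + a^2)


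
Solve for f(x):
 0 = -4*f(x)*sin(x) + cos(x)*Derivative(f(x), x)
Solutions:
 f(x) = C1/cos(x)^4


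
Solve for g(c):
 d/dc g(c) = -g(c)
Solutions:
 g(c) = C1*exp(-c)


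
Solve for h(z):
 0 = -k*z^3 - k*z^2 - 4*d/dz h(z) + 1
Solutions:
 h(z) = C1 - k*z^4/16 - k*z^3/12 + z/4


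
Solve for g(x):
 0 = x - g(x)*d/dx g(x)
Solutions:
 g(x) = -sqrt(C1 + x^2)
 g(x) = sqrt(C1 + x^2)


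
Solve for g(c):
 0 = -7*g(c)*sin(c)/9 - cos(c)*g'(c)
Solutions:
 g(c) = C1*cos(c)^(7/9)


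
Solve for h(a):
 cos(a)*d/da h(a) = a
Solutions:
 h(a) = C1 + Integral(a/cos(a), a)


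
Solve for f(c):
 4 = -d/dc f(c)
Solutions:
 f(c) = C1 - 4*c


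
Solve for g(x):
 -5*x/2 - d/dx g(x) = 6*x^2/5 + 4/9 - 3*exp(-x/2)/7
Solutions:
 g(x) = C1 - 2*x^3/5 - 5*x^2/4 - 4*x/9 - 6*exp(-x/2)/7


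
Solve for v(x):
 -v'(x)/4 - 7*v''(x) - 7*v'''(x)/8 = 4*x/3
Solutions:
 v(x) = C1 + C2*exp(x*(-4 + sqrt(770)/7)) + C3*exp(-x*(sqrt(770)/7 + 4)) - 8*x^2/3 + 448*x/3


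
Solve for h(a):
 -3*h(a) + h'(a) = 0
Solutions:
 h(a) = C1*exp(3*a)


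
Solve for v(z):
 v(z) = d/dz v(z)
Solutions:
 v(z) = C1*exp(z)


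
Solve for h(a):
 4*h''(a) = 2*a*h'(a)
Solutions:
 h(a) = C1 + C2*erfi(a/2)


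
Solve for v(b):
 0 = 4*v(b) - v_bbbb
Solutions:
 v(b) = C1*exp(-sqrt(2)*b) + C2*exp(sqrt(2)*b) + C3*sin(sqrt(2)*b) + C4*cos(sqrt(2)*b)


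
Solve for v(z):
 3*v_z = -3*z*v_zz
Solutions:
 v(z) = C1 + C2*log(z)


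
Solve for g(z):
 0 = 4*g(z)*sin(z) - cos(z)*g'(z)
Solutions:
 g(z) = C1/cos(z)^4


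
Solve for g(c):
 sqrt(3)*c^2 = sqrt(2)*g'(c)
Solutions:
 g(c) = C1 + sqrt(6)*c^3/6


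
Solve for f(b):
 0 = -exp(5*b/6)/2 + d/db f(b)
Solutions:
 f(b) = C1 + 3*exp(5*b/6)/5


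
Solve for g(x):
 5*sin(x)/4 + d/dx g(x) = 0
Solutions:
 g(x) = C1 + 5*cos(x)/4


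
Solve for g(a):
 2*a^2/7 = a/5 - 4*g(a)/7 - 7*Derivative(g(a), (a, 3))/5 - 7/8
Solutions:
 g(a) = C3*exp(-140^(1/3)*a/7) - a^2/2 + 7*a/20 + (C1*sin(140^(1/3)*sqrt(3)*a/14) + C2*cos(140^(1/3)*sqrt(3)*a/14))*exp(140^(1/3)*a/14) - 49/32


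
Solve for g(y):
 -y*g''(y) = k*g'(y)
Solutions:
 g(y) = C1 + y^(1 - re(k))*(C2*sin(log(y)*Abs(im(k))) + C3*cos(log(y)*im(k)))


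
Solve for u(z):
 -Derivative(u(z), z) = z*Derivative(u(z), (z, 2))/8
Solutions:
 u(z) = C1 + C2/z^7


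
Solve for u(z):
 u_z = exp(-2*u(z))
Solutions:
 u(z) = log(-sqrt(C1 + 2*z))
 u(z) = log(C1 + 2*z)/2


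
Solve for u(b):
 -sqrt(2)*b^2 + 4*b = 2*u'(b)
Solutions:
 u(b) = C1 - sqrt(2)*b^3/6 + b^2


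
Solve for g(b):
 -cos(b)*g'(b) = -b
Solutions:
 g(b) = C1 + Integral(b/cos(b), b)


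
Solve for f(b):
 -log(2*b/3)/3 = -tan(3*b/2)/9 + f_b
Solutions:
 f(b) = C1 - b*log(b)/3 - b*log(2)/3 + b/3 + b*log(3)/3 - 2*log(cos(3*b/2))/27


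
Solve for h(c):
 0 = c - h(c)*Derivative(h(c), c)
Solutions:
 h(c) = -sqrt(C1 + c^2)
 h(c) = sqrt(C1 + c^2)


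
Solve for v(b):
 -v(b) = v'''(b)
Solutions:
 v(b) = C3*exp(-b) + (C1*sin(sqrt(3)*b/2) + C2*cos(sqrt(3)*b/2))*exp(b/2)


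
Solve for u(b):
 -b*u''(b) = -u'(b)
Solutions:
 u(b) = C1 + C2*b^2


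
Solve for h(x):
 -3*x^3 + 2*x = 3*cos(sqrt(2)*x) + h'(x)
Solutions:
 h(x) = C1 - 3*x^4/4 + x^2 - 3*sqrt(2)*sin(sqrt(2)*x)/2


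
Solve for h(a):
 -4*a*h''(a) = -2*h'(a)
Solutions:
 h(a) = C1 + C2*a^(3/2)


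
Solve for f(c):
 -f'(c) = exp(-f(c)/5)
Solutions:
 f(c) = 5*log(C1 - c/5)


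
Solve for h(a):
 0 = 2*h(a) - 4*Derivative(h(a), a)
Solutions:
 h(a) = C1*exp(a/2)


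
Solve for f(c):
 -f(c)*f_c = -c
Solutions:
 f(c) = -sqrt(C1 + c^2)
 f(c) = sqrt(C1 + c^2)


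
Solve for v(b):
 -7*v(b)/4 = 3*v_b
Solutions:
 v(b) = C1*exp(-7*b/12)


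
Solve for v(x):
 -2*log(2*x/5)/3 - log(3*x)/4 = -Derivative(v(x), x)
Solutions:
 v(x) = C1 + 11*x*log(x)/12 - 2*x*log(5)/3 - 11*x/12 + x*log(3)/4 + 2*x*log(2)/3


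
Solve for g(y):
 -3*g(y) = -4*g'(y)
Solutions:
 g(y) = C1*exp(3*y/4)


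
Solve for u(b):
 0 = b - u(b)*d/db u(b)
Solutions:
 u(b) = -sqrt(C1 + b^2)
 u(b) = sqrt(C1 + b^2)


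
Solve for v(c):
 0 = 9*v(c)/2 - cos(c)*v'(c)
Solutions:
 v(c) = C1*(sin(c) + 1)^(1/4)*(sin(c)^2 + 2*sin(c) + 1)/((sin(c) - 1)^(1/4)*(sin(c)^2 - 2*sin(c) + 1))


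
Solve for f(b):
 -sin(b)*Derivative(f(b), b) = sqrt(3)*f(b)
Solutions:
 f(b) = C1*(cos(b) + 1)^(sqrt(3)/2)/(cos(b) - 1)^(sqrt(3)/2)


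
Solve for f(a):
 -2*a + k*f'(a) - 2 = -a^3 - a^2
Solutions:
 f(a) = C1 - a^4/(4*k) - a^3/(3*k) + a^2/k + 2*a/k


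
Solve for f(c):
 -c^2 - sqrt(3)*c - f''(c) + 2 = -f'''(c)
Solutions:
 f(c) = C1 + C2*c + C3*exp(c) - c^4/12 + c^3*(-2 - sqrt(3))/6 - sqrt(3)*c^2/2


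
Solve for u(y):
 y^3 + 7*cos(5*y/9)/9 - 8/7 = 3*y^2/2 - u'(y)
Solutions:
 u(y) = C1 - y^4/4 + y^3/2 + 8*y/7 - 7*sin(5*y/9)/5


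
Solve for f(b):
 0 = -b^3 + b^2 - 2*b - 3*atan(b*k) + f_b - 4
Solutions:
 f(b) = C1 + b^4/4 - b^3/3 + b^2 + 4*b + 3*Piecewise((b*atan(b*k) - log(b^2*k^2 + 1)/(2*k), Ne(k, 0)), (0, True))


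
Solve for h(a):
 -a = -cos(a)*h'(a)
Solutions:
 h(a) = C1 + Integral(a/cos(a), a)


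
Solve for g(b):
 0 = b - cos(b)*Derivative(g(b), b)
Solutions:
 g(b) = C1 + Integral(b/cos(b), b)


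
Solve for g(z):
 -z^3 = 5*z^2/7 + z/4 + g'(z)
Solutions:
 g(z) = C1 - z^4/4 - 5*z^3/21 - z^2/8


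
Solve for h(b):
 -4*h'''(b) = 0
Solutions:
 h(b) = C1 + C2*b + C3*b^2


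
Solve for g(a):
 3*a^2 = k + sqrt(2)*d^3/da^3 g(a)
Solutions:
 g(a) = C1 + C2*a + C3*a^2 + sqrt(2)*a^5/40 - sqrt(2)*a^3*k/12


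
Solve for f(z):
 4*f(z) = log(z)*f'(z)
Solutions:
 f(z) = C1*exp(4*li(z))


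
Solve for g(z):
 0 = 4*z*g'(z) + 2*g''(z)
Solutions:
 g(z) = C1 + C2*erf(z)


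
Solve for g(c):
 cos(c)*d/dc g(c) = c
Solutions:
 g(c) = C1 + Integral(c/cos(c), c)


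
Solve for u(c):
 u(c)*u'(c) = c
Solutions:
 u(c) = -sqrt(C1 + c^2)
 u(c) = sqrt(C1 + c^2)


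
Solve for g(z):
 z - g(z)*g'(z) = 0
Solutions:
 g(z) = -sqrt(C1 + z^2)
 g(z) = sqrt(C1 + z^2)


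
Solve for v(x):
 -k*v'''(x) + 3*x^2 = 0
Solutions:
 v(x) = C1 + C2*x + C3*x^2 + x^5/(20*k)


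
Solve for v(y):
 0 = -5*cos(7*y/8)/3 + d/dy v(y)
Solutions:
 v(y) = C1 + 40*sin(7*y/8)/21


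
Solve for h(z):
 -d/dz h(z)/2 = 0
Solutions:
 h(z) = C1


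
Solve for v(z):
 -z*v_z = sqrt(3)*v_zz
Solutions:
 v(z) = C1 + C2*erf(sqrt(2)*3^(3/4)*z/6)


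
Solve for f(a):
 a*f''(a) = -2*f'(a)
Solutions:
 f(a) = C1 + C2/a


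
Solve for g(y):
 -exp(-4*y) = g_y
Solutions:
 g(y) = C1 + exp(-4*y)/4


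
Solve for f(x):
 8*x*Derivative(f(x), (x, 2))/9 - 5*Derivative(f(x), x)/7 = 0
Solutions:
 f(x) = C1 + C2*x^(101/56)


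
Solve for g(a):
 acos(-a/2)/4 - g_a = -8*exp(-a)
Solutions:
 g(a) = C1 + a*acos(-a/2)/4 + sqrt(4 - a^2)/4 - 8*exp(-a)


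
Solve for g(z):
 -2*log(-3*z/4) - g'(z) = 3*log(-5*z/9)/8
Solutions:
 g(z) = C1 - 19*z*log(-z)/8 + z*(-log(45) + 3*log(3)/4 + 5*log(5)/8 + 19/8 + 4*log(2))


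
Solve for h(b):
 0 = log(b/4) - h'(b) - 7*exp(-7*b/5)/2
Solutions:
 h(b) = C1 + b*log(b) + b*(-2*log(2) - 1) + 5*exp(-7*b/5)/2


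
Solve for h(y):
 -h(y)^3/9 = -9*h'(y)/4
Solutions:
 h(y) = -9*sqrt(2)*sqrt(-1/(C1 + 4*y))/2
 h(y) = 9*sqrt(2)*sqrt(-1/(C1 + 4*y))/2


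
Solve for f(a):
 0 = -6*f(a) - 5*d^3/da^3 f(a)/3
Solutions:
 f(a) = C3*exp(a*(-18^(1/3)*5^(2/3) + 3*15^(2/3)*2^(1/3))/20)*sin(3*2^(1/3)*3^(1/6)*5^(2/3)*a/10) + C4*exp(a*(-18^(1/3)*5^(2/3) + 3*15^(2/3)*2^(1/3))/20)*cos(3*2^(1/3)*3^(1/6)*5^(2/3)*a/10) + C5*exp(-a*(18^(1/3)*5^(2/3) + 3*15^(2/3)*2^(1/3))/20) + (C1*sin(3*2^(1/3)*3^(1/6)*5^(2/3)*a/10) + C2*cos(3*2^(1/3)*3^(1/6)*5^(2/3)*a/10))*exp(18^(1/3)*5^(2/3)*a/10)


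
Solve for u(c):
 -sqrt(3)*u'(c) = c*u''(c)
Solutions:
 u(c) = C1 + C2*c^(1 - sqrt(3))


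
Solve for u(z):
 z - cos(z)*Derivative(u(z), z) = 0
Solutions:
 u(z) = C1 + Integral(z/cos(z), z)


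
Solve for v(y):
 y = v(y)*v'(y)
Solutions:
 v(y) = -sqrt(C1 + y^2)
 v(y) = sqrt(C1 + y^2)


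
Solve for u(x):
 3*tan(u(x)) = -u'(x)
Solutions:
 u(x) = pi - asin(C1*exp(-3*x))
 u(x) = asin(C1*exp(-3*x))


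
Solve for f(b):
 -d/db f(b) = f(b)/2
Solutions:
 f(b) = C1*exp(-b/2)


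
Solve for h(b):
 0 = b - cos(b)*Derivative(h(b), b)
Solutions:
 h(b) = C1 + Integral(b/cos(b), b)


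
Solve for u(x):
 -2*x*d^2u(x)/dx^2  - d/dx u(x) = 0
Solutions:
 u(x) = C1 + C2*sqrt(x)


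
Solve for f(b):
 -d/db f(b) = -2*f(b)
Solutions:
 f(b) = C1*exp(2*b)


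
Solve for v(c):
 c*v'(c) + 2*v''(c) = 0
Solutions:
 v(c) = C1 + C2*erf(c/2)


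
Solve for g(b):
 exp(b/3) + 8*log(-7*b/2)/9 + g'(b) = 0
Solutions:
 g(b) = C1 - 8*b*log(-b)/9 + 8*b*(-log(7) + log(2) + 1)/9 - 3*exp(b/3)


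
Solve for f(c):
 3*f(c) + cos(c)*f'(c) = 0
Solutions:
 f(c) = C1*(sin(c) - 1)^(3/2)/(sin(c) + 1)^(3/2)


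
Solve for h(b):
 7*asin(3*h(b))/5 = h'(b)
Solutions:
 Integral(1/asin(3*_y), (_y, h(b))) = C1 + 7*b/5


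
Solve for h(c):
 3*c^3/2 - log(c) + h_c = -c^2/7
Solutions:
 h(c) = C1 - 3*c^4/8 - c^3/21 + c*log(c) - c


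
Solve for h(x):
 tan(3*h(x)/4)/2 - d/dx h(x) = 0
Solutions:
 h(x) = -4*asin(C1*exp(3*x/8))/3 + 4*pi/3
 h(x) = 4*asin(C1*exp(3*x/8))/3


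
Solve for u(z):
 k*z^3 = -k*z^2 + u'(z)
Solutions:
 u(z) = C1 + k*z^4/4 + k*z^3/3


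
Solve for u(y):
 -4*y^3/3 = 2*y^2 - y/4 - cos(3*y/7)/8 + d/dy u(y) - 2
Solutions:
 u(y) = C1 - y^4/3 - 2*y^3/3 + y^2/8 + 2*y + 7*sin(3*y/7)/24


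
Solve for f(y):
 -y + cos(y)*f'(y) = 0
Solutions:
 f(y) = C1 + Integral(y/cos(y), y)


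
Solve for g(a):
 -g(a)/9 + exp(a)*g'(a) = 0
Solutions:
 g(a) = C1*exp(-exp(-a)/9)


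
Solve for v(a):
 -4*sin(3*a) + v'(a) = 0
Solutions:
 v(a) = C1 - 4*cos(3*a)/3


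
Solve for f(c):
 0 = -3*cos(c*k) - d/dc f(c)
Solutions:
 f(c) = C1 - 3*sin(c*k)/k


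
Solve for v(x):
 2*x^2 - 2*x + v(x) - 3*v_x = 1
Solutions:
 v(x) = C1*exp(x/3) - 2*x^2 - 10*x - 29


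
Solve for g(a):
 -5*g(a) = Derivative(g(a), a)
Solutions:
 g(a) = C1*exp(-5*a)


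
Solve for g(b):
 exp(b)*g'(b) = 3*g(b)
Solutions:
 g(b) = C1*exp(-3*exp(-b))


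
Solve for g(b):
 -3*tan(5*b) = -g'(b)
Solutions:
 g(b) = C1 - 3*log(cos(5*b))/5


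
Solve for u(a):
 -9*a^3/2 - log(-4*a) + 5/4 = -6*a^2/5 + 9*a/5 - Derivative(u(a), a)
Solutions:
 u(a) = C1 + 9*a^4/8 - 2*a^3/5 + 9*a^2/10 + a*log(-a) + a*(-9/4 + 2*log(2))


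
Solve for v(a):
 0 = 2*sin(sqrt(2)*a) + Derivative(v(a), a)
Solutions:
 v(a) = C1 + sqrt(2)*cos(sqrt(2)*a)


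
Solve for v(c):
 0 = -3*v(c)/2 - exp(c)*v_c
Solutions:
 v(c) = C1*exp(3*exp(-c)/2)


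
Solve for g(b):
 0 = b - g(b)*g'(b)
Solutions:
 g(b) = -sqrt(C1 + b^2)
 g(b) = sqrt(C1 + b^2)


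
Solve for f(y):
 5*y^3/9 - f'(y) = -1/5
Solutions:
 f(y) = C1 + 5*y^4/36 + y/5


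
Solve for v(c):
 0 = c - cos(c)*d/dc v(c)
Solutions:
 v(c) = C1 + Integral(c/cos(c), c)


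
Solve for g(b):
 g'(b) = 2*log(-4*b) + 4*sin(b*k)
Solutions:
 g(b) = C1 + 2*b*log(-b) - 2*b + 4*b*log(2) + 4*Piecewise((-cos(b*k)/k, Ne(k, 0)), (0, True))
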